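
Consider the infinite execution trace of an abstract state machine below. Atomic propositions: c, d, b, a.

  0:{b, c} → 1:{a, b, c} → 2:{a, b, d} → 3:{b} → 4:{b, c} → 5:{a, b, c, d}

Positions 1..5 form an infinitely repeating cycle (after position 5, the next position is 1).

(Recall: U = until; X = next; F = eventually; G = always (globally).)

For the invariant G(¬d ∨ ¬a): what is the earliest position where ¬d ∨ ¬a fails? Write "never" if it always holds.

Check ¬d ∨ ¬a at each position in order: 0 ✓, 1 ✓.
At position 2 the labels are {a, b, d}, so ¬d ∨ ¬a is false there. This is the first violation.

2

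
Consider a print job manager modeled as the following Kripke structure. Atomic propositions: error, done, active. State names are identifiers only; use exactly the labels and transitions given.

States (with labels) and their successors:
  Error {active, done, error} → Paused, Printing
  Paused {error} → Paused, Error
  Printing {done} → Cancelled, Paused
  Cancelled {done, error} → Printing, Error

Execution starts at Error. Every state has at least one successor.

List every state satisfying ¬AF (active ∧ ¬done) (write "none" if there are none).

States satisfying active ∧ ¬done: ∅.
States satisfying AF (active ∧ ¬done): ∅.
States satisfying ¬AF (active ∧ ¬done): {Error, Paused, Printing, Cancelled}.

{Error, Paused, Printing, Cancelled}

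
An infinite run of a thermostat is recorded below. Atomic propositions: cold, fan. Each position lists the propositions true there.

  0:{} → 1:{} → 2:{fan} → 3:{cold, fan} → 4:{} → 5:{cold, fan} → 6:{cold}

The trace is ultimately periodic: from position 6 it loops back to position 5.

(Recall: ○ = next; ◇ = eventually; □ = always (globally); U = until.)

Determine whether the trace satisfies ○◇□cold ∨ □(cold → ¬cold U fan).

The position after 0 is 1; ◇□cold is true there.
cold → ¬cold U fan must hold at every position from 0 onward. It fails at position 6, so □(cold → ¬cold U fan) is false.
Positions where cold holds: 3, 5, 6.
Check ¬cold U fan at each: 3→ok, 5→ok, 6→fails.
At position 0: ○◇□cold is true; □(cold → ¬cold U fan) is false; so ○◇□cold ∨ □(cold → ¬cold U fan) is true.

Satisfied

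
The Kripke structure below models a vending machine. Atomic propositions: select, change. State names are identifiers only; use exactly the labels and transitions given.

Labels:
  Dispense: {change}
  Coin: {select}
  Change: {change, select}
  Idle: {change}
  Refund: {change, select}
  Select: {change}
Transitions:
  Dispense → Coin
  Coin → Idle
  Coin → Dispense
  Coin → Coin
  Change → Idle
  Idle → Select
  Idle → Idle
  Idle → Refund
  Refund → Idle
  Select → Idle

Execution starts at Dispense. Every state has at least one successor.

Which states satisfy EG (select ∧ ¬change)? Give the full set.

States satisfying select ∧ ¬change: {Coin}.
States satisfying EG (select ∧ ¬change): {Coin}.

{Coin}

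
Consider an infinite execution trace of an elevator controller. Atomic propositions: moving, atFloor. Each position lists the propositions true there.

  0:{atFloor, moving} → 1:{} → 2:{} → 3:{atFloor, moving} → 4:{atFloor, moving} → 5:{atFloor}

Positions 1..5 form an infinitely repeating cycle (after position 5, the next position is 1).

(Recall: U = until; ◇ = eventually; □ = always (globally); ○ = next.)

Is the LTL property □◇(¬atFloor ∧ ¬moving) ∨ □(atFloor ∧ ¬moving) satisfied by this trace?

◇(¬atFloor ∧ ¬moving) holds at every position 0..5, and those are all positions ever visited, so □◇(¬atFloor ∧ ¬moving) holds.
atFloor ∧ ¬moving must hold at every position from 0 onward. It fails at position 0, so □(atFloor ∧ ¬moving) is false.
At position 0: □◇(¬atFloor ∧ ¬moving) is true; □(atFloor ∧ ¬moving) is false; so □◇(¬atFloor ∧ ¬moving) ∨ □(atFloor ∧ ¬moving) is true.

Satisfied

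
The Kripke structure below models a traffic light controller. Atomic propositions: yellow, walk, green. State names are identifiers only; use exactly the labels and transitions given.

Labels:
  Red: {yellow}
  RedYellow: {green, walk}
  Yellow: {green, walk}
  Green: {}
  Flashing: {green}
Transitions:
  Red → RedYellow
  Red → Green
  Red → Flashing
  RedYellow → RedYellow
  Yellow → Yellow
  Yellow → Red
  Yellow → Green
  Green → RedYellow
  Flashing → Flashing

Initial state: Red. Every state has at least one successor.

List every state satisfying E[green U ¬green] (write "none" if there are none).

{Red, Yellow, Green}

States satisfying green: {RedYellow, Yellow, Flashing}.
States satisfying ¬green: {Red, Green}.
States satisfying E[green U ¬green]: {Red, Yellow, Green}.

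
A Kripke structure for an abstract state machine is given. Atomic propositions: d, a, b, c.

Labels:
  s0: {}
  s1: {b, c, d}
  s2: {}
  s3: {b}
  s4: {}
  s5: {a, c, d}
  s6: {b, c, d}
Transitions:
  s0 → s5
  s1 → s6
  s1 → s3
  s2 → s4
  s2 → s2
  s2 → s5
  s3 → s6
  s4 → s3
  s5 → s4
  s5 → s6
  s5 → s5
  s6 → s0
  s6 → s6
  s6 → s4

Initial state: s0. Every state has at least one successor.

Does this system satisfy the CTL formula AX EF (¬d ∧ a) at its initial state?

Does not hold

States satisfying EF (¬d ∧ a): ∅.
States satisfying AX EF (¬d ∧ a): ∅.
s0 ∉ Sat(AX EF (¬d ∧ a)).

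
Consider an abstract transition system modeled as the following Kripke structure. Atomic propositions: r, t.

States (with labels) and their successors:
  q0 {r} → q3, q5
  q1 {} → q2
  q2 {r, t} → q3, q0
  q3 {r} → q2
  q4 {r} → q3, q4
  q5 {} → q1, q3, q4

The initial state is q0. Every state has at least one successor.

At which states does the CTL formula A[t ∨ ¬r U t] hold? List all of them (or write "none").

{q1, q2}

States satisfying t ∨ ¬r: {q1, q2, q5}.
States satisfying t: {q2}.
States satisfying A[t ∨ ¬r U t]: {q1, q2}.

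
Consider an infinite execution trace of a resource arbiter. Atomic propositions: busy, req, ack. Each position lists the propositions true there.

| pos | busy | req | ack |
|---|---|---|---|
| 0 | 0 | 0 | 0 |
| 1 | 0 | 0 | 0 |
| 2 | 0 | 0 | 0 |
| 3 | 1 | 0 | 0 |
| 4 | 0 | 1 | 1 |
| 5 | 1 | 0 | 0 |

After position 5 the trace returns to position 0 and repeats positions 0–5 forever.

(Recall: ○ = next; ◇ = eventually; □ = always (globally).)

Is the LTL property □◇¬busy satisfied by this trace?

◇¬busy holds at every position 0..5, and those are all positions ever visited, so □◇¬busy holds.

Satisfied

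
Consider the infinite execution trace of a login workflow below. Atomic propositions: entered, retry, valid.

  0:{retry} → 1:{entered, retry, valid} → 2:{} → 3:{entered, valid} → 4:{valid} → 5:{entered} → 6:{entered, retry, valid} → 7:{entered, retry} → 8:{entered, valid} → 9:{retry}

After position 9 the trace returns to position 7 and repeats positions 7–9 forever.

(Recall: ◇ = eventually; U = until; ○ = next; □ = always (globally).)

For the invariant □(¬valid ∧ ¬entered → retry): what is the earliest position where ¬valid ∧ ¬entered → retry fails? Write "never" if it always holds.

2

Check ¬valid ∧ ¬entered → retry at each position in order: 0 ✓, 1 ✓.
At position 2 the labels are {}, so ¬valid ∧ ¬entered → retry is false there. This is the first violation.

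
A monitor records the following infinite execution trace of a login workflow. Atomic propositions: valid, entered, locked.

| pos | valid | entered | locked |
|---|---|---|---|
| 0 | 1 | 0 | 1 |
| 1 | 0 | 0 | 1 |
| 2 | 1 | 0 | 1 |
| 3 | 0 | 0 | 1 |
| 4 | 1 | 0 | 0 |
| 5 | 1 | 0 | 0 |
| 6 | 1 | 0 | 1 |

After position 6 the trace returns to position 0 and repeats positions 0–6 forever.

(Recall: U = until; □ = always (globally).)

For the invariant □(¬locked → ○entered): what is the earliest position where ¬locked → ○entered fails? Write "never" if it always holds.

Check ¬locked → ○entered at each position in order: 0 ✓, 1 ✓, 2 ✓, 3 ✓.
At position 4 the labels are {valid} and the next position 5 has {valid}, so ¬locked → ○entered is false there. This is the first violation.

4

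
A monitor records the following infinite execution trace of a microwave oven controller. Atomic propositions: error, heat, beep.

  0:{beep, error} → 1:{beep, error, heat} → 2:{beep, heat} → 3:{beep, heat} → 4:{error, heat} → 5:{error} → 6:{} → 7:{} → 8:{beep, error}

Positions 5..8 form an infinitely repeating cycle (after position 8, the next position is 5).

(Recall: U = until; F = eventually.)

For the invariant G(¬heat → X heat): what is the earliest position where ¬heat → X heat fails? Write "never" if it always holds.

5

Check ¬heat → X heat at each position in order: 0 ✓, 1 ✓, 2 ✓, 3 ✓, 4 ✓.
At position 5 the labels are {error} and the next position 6 has {}, so ¬heat → X heat is false there. This is the first violation.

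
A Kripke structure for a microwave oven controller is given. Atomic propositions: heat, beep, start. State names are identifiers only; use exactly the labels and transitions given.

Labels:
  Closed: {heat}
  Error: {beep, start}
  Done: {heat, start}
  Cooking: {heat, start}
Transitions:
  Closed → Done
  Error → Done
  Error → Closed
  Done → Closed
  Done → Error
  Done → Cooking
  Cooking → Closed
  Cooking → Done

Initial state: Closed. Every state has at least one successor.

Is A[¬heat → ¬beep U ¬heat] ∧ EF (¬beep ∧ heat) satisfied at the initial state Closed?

Violated

States satisfying ¬heat → ¬beep: {Closed, Done, Cooking}.
States satisfying ¬heat: {Error}.
States satisfying A[¬heat → ¬beep U ¬heat]: {Error}.
States satisfying ¬beep ∧ heat: {Closed, Done, Cooking}.
States satisfying EF (¬beep ∧ heat): {Closed, Error, Done, Cooking}.
States satisfying A[¬heat → ¬beep U ¬heat] ∧ EF (¬beep ∧ heat): {Error}.
Closed ∉ Sat(A[¬heat → ¬beep U ¬heat] ∧ EF (¬beep ∧ heat)).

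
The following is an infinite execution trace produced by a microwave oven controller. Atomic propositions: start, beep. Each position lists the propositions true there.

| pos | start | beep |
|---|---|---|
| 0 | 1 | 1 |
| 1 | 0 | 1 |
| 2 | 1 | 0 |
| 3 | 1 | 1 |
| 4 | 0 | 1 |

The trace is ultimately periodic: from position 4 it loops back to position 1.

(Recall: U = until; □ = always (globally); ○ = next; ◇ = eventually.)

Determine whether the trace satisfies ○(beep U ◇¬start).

Holds

The position after 0 is 1; beep U ◇¬start is true there.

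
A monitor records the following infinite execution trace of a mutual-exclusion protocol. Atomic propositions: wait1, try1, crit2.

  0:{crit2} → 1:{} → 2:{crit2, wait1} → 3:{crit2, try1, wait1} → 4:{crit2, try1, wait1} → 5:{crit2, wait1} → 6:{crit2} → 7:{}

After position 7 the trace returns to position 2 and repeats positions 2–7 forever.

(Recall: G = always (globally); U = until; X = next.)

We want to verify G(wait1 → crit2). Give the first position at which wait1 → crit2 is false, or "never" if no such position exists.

never

wait1 → crit2 holds at every position 0..7, and those are all the positions the trace ever visits, so the invariant G(wait1 → crit2) is never violated.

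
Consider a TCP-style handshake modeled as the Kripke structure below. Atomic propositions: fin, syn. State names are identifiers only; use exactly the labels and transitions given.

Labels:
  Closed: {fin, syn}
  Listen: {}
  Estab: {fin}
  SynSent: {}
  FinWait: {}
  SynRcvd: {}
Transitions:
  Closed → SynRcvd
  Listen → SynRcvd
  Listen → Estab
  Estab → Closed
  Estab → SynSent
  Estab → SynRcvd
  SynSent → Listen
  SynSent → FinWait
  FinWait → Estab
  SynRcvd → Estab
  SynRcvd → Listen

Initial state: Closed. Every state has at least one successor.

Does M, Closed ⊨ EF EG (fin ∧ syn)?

States satisfying EG (fin ∧ syn): ∅.
States satisfying EF EG (fin ∧ syn): ∅.
No suitable path/successor from Closed witnesses the formula.
Closed ∉ Sat(EF EG (fin ∧ syn)).

Violated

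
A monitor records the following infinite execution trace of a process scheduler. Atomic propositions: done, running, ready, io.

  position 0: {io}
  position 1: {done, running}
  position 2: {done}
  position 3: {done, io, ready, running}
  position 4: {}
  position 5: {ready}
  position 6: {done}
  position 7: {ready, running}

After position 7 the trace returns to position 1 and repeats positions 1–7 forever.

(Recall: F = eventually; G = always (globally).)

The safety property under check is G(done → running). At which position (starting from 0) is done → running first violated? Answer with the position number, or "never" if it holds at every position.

2

Check done → running at each position in order: 0 ✓, 1 ✓.
At position 2 the labels are {done}, so done → running is false there. This is the first violation.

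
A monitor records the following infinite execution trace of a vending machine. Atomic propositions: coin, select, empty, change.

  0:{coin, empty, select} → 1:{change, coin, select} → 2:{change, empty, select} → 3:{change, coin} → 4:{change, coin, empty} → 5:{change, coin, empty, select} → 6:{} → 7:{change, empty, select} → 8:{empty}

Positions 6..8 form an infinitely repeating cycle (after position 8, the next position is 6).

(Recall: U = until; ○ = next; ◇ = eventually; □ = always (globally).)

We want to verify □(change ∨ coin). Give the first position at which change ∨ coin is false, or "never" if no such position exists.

6

Check change ∨ coin at each position in order: 0 ✓, 1 ✓, 2 ✓, 3 ✓, 4 ✓, 5 ✓.
At position 6 the labels are {}, so change ∨ coin is false there. This is the first violation.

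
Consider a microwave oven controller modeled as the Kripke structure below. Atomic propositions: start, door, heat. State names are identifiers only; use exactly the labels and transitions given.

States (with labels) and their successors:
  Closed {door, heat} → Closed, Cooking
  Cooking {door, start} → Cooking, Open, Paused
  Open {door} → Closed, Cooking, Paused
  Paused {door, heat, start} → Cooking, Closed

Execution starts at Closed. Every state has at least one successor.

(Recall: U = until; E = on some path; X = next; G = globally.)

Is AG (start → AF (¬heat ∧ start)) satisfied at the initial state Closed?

States satisfying start → AF (¬heat ∧ start): {Closed, Cooking, Open}.
States satisfying AG (start → AF (¬heat ∧ start)): ∅.
Paused is reachable from Closed and violates start → AF (¬heat ∧ start), so AG fails at Closed.
Closed ∉ Sat(AG (start → AF (¬heat ∧ start))).

No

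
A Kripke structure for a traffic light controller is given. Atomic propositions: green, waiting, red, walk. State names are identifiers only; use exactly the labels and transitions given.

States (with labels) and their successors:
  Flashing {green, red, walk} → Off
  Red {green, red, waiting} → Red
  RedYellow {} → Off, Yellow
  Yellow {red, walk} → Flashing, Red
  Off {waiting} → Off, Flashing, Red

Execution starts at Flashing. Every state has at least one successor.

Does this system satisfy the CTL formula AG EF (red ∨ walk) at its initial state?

States satisfying EF (red ∨ walk): {Flashing, Red, RedYellow, Yellow, Off}.
States satisfying AG EF (red ∨ walk): {Flashing, Red, RedYellow, Yellow, Off}.
Every state reachable from Flashing satisfies EF (red ∨ walk).
Flashing ∈ Sat(AG EF (red ∨ walk)).

Holds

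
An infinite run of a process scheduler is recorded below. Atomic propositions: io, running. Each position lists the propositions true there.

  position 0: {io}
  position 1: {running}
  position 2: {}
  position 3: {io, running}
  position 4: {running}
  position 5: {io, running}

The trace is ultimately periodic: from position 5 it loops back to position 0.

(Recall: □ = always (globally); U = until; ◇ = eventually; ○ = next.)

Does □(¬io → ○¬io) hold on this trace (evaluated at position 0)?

¬io → ○¬io must hold at every position from 0 onward. It fails at position 2, so □(¬io → ○¬io) is false.
Positions where ¬io holds: 1, 2, 4.
Check ○¬io at each: 1→ok, 2→fails, 4→fails.

Violated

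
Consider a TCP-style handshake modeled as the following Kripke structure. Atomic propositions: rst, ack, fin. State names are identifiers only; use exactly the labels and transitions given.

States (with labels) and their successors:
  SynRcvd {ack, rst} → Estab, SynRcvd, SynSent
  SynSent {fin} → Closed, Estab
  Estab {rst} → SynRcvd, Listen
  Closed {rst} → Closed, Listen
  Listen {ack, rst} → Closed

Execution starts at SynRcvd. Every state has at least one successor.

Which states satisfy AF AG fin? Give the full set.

States satisfying AG fin: ∅.
States satisfying AF AG fin: ∅.

none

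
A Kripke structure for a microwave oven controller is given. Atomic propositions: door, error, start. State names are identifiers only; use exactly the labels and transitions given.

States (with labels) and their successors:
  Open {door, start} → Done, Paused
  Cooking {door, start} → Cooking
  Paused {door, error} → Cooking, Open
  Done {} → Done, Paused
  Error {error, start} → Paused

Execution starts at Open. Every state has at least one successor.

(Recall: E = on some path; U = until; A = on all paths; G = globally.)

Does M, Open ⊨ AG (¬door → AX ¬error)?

States satisfying ¬door → AX ¬error: {Open, Cooking, Paused}.
States satisfying AG (¬door → AX ¬error): {Cooking}.
Done is reachable from Open and violates ¬door → AX ¬error, so AG fails at Open.
Open ∉ Sat(AG (¬door → AX ¬error)).

Does not hold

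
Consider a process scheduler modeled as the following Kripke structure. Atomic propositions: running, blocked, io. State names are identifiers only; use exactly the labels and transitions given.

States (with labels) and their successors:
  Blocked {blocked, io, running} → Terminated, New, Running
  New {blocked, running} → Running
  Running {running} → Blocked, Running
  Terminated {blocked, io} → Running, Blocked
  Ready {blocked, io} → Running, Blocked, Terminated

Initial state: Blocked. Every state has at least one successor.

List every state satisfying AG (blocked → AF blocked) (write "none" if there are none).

States satisfying blocked → AF blocked: {Blocked, New, Running, Terminated, Ready}.
States satisfying AG (blocked → AF blocked): {Blocked, New, Running, Terminated, Ready}.

{Blocked, New, Running, Terminated, Ready}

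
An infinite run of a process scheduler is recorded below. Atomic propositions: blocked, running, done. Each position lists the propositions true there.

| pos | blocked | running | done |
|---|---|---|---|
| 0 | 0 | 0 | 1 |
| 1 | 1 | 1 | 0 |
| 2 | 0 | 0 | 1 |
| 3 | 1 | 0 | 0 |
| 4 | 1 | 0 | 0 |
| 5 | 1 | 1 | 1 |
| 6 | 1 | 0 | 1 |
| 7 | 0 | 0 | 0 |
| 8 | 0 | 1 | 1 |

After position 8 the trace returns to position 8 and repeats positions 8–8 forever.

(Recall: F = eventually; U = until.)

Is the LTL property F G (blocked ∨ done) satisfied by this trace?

Yes

G (blocked ∨ done) holds at position 8, which is reachable from 0, so F G (blocked ∨ done) holds.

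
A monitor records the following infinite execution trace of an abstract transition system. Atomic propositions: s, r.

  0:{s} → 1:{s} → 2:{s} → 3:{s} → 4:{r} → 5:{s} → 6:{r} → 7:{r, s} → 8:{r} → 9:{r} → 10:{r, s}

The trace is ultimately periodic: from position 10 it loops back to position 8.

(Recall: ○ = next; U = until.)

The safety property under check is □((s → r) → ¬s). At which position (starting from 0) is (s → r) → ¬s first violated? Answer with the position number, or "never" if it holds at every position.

7

Check (s → r) → ¬s at each position in order: 0 ✓, 1 ✓, 2 ✓, 3 ✓, 4 ✓, 5 ✓, 6 ✓.
At position 7 the labels are {r, s}, so (s → r) → ¬s is false there. This is the first violation.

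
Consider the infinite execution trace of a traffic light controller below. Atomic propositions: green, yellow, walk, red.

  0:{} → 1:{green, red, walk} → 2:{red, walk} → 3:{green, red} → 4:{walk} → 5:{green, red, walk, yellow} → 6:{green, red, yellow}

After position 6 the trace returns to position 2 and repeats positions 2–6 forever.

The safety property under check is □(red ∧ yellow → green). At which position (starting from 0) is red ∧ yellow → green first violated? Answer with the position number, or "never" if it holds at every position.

red ∧ yellow → green holds at every position 0..6, and those are all the positions the trace ever visits, so the invariant □(red ∧ yellow → green) is never violated.

never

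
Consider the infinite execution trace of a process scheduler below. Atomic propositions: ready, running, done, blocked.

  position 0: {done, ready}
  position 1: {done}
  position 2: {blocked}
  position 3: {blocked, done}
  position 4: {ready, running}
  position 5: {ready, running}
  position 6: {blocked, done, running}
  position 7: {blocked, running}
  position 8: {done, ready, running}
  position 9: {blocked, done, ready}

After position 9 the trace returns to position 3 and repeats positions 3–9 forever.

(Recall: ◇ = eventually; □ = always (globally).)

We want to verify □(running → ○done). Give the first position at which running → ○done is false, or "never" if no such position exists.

4

Check running → ○done at each position in order: 0 ✓, 1 ✓, 2 ✓, 3 ✓.
At position 4 the labels are {ready, running} and the next position 5 has {ready, running}, so running → ○done is false there. This is the first violation.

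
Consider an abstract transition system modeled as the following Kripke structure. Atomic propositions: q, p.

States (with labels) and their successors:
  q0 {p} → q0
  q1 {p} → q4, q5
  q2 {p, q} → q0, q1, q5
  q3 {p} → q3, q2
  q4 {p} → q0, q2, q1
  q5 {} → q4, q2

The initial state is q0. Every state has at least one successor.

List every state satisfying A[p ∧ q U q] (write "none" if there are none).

{q2}

States satisfying p ∧ q: {q2}.
States satisfying q: {q2}.
States satisfying A[p ∧ q U q]: {q2}.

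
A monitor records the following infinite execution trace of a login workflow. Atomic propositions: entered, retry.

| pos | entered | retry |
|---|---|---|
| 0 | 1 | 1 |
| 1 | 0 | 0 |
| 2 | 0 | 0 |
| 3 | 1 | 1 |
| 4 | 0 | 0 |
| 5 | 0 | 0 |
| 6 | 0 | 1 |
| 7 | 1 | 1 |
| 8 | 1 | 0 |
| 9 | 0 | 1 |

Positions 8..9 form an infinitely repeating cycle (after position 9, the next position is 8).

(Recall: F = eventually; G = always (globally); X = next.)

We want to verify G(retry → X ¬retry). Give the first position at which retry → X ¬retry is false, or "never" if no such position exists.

Check retry → X ¬retry at each position in order: 0 ✓, 1 ✓, 2 ✓, 3 ✓, 4 ✓, 5 ✓.
At position 6 the labels are {retry} and the next position 7 has {entered, retry}, so retry → X ¬retry is false there. This is the first violation.

6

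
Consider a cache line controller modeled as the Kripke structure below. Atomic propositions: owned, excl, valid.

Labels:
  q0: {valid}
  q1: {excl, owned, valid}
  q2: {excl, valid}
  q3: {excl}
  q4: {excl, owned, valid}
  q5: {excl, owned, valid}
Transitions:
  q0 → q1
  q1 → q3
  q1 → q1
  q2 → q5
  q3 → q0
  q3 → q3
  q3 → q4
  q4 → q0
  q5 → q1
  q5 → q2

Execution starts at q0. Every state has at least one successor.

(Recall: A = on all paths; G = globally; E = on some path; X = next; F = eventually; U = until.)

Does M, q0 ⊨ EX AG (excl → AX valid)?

No

States satisfying AG (excl → AX valid): ∅.
States satisfying EX AG (excl → AX valid): ∅.
No suitable path/successor from q0 witnesses the formula.
q0 ∉ Sat(EX AG (excl → AX valid)).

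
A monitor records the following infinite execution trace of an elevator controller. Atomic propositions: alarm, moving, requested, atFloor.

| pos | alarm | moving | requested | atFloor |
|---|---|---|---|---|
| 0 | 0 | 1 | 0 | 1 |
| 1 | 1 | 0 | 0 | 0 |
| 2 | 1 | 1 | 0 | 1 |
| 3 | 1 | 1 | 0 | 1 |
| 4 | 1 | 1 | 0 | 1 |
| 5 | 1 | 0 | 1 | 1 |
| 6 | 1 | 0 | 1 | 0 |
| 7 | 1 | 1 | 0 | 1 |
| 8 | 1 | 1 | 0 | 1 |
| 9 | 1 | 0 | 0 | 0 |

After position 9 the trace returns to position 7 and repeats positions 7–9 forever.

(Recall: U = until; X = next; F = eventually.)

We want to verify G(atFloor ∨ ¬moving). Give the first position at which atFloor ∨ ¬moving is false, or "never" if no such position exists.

never

atFloor ∨ ¬moving holds at every position 0..9, and those are all the positions the trace ever visits, so the invariant G(atFloor ∨ ¬moving) is never violated.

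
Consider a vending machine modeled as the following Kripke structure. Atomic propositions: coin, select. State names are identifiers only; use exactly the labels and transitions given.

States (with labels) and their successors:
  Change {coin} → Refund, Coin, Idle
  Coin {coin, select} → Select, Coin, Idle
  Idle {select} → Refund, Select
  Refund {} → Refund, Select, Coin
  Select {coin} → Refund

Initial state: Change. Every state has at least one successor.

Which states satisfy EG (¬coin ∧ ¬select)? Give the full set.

{Refund}

States satisfying ¬coin ∧ ¬select: {Refund}.
States satisfying EG (¬coin ∧ ¬select): {Refund}.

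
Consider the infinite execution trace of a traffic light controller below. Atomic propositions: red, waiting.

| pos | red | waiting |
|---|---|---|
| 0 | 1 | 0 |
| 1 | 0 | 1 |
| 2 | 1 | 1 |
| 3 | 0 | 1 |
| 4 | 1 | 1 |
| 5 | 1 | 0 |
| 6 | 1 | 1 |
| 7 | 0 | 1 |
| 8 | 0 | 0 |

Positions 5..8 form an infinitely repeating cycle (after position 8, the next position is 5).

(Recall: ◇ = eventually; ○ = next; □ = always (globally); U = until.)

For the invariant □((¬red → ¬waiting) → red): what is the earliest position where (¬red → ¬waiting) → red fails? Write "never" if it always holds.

Check (¬red → ¬waiting) → red at each position in order: 0 ✓, 1 ✓, 2 ✓, 3 ✓, 4 ✓, 5 ✓, 6 ✓, 7 ✓.
At position 8 the labels are {}, so (¬red → ¬waiting) → red is false there. This is the first violation.

8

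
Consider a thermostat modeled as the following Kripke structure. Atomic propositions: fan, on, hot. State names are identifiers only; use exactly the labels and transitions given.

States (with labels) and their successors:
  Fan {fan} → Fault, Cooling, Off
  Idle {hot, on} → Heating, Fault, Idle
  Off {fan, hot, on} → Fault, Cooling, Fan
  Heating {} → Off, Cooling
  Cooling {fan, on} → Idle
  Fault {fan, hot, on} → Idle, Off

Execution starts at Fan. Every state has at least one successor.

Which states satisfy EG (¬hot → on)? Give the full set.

States satisfying ¬hot → on: {Idle, Off, Cooling, Fault}.
States satisfying EG (¬hot → on): {Idle, Off, Cooling, Fault}.

{Idle, Off, Cooling, Fault}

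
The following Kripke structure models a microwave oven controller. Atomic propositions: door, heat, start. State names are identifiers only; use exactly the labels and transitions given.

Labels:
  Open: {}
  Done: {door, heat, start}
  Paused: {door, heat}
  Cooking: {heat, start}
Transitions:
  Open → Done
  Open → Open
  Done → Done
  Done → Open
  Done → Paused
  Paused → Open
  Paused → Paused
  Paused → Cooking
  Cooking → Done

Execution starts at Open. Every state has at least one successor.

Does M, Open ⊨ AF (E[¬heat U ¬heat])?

Yes

States satisfying E[¬heat U ¬heat]: {Open}.
States satisfying AF (E[¬heat U ¬heat]): {Open}.
Open ∈ Sat(AF (E[¬heat U ¬heat])).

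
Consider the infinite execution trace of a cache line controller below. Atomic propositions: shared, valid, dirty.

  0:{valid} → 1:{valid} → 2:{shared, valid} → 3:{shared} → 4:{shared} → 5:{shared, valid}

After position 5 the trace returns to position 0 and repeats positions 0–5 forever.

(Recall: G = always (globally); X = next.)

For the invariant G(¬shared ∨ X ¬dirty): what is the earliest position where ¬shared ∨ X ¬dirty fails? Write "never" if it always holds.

never

¬shared ∨ X ¬dirty holds at every position 0..5, and those are all the positions the trace ever visits, so the invariant G(¬shared ∨ X ¬dirty) is never violated.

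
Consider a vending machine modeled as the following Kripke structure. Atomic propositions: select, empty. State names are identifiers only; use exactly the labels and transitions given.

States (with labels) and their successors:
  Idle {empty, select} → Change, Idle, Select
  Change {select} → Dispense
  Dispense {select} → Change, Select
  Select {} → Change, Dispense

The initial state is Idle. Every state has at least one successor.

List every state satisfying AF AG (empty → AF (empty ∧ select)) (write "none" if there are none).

States satisfying AG (empty → AF (empty ∧ select)): {Idle, Change, Dispense, Select}.
States satisfying AF AG (empty → AF (empty ∧ select)): {Idle, Change, Dispense, Select}.

{Idle, Change, Dispense, Select}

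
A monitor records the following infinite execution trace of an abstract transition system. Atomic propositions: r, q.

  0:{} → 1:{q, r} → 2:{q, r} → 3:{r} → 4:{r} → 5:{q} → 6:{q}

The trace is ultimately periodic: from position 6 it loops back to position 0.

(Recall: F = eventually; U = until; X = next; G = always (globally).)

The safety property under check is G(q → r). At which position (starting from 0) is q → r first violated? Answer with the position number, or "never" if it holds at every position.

Check q → r at each position in order: 0 ✓, 1 ✓, 2 ✓, 3 ✓, 4 ✓.
At position 5 the labels are {q}, so q → r is false there. This is the first violation.

5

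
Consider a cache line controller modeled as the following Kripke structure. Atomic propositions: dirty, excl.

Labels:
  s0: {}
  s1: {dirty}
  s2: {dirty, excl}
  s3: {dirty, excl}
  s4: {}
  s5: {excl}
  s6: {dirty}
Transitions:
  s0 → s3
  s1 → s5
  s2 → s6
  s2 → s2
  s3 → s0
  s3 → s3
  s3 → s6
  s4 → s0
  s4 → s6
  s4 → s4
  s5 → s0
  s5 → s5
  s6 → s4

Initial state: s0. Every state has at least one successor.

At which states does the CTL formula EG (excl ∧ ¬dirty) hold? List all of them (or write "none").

States satisfying excl ∧ ¬dirty: {s5}.
States satisfying EG (excl ∧ ¬dirty): {s5}.

{s5}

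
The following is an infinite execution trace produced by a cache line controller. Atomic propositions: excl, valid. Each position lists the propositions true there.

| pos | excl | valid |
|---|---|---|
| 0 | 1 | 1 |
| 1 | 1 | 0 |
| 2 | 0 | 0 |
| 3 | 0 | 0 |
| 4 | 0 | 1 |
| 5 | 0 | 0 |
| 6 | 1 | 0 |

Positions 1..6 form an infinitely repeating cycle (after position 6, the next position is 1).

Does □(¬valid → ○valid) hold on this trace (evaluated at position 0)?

¬valid → ○valid must hold at every position from 0 onward. It fails at position 1, so □(¬valid → ○valid) is false.
Positions where ¬valid holds: 1, 2, 3, 5, 6.
Check ○valid at each: 1→fails, 2→fails, 3→ok, 5→fails, 6→fails.

Does not hold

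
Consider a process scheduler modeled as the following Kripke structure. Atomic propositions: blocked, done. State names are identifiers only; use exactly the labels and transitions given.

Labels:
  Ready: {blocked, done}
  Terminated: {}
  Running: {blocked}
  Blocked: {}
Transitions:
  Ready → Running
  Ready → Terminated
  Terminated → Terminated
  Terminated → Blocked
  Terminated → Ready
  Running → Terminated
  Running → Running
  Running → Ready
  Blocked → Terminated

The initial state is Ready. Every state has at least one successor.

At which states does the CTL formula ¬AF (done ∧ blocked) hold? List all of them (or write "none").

{Terminated, Running, Blocked}

States satisfying done ∧ blocked: {Ready}.
States satisfying AF (done ∧ blocked): {Ready}.
States satisfying ¬AF (done ∧ blocked): {Terminated, Running, Blocked}.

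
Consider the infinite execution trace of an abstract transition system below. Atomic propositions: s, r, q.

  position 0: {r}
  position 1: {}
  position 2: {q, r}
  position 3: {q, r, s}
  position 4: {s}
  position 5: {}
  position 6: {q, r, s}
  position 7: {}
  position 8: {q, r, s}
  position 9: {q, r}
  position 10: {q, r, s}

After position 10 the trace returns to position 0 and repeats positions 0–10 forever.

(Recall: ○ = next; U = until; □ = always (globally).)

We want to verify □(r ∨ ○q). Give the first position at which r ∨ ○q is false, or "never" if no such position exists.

4

Check r ∨ ○q at each position in order: 0 ✓, 1 ✓, 2 ✓, 3 ✓.
At position 4 the labels are {s} and the next position 5 has {}, so r ∨ ○q is false there. This is the first violation.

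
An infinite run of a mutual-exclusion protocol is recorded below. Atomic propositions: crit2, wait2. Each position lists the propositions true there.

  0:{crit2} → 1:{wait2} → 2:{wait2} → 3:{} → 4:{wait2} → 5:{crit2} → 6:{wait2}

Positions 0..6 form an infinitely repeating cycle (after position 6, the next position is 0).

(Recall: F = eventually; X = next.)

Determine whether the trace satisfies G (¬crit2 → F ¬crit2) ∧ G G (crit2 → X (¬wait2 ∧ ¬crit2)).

Does not hold

¬crit2 → F ¬crit2 holds at every position 0..6, and those are all positions ever visited, so G (¬crit2 → F ¬crit2) holds.
Positions where ¬crit2 holds: 1, 2, 3, 4, 6.
Check F ¬crit2 at each: 1→ok, 2→ok, 3→ok, 4→ok, 6→ok.
G (crit2 → X (¬wait2 ∧ ¬crit2)) must hold at every position from 0 onward. It fails at position 0, so G G (crit2 → X (¬wait2 ∧ ¬crit2)) is false.
At position 0: G (¬crit2 → F ¬crit2) is true; G G (crit2 → X (¬wait2 ∧ ¬crit2)) is false; so G (¬crit2 → F ¬crit2) ∧ G G (crit2 → X (¬wait2 ∧ ¬crit2)) is false.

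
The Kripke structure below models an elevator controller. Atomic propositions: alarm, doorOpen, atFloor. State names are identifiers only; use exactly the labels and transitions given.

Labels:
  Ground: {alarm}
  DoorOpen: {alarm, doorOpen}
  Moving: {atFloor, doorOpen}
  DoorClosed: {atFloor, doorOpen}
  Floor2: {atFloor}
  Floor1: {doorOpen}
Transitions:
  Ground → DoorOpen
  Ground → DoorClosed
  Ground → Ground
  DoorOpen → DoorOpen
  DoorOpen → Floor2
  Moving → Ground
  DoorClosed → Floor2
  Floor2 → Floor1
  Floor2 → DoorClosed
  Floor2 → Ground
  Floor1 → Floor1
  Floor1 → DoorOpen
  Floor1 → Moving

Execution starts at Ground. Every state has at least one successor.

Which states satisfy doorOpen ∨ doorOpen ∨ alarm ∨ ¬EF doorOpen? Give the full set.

{Ground, DoorOpen, Moving, DoorClosed, Floor1}

States satisfying doorOpen ∨ alarm: {Ground, DoorOpen, Moving, DoorClosed, Floor1}.
States satisfying doorOpen ∨ doorOpen ∨ alarm: {Ground, DoorOpen, Moving, DoorClosed, Floor1}.
States satisfying doorOpen: {DoorOpen, Moving, DoorClosed, Floor1}.
States satisfying EF doorOpen: {Ground, DoorOpen, Moving, DoorClosed, Floor2, Floor1}.
States satisfying ¬EF doorOpen: ∅.
States satisfying doorOpen ∨ doorOpen ∨ alarm ∨ ¬EF doorOpen: {Ground, DoorOpen, Moving, DoorClosed, Floor1}.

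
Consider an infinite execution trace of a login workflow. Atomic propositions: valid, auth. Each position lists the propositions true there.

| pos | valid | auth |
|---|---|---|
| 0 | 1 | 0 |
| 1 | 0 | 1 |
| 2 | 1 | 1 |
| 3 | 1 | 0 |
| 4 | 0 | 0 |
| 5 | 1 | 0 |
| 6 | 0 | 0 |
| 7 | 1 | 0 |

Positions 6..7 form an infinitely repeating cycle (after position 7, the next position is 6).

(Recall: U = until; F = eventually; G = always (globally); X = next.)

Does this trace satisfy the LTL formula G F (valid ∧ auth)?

F (valid ∧ auth) must hold at every position from 0 onward. It fails at position 3, so G F (valid ∧ auth) is false.

Violated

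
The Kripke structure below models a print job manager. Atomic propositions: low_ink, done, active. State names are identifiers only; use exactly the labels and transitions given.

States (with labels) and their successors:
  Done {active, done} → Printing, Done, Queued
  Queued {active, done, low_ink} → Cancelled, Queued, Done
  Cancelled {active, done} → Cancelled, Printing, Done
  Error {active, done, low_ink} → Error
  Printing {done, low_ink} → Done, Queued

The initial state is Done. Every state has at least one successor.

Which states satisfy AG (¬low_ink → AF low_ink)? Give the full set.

States satisfying ¬low_ink → AF low_ink: {Queued, Error, Printing}.
States satisfying AG (¬low_ink → AF low_ink): {Error}.

{Error}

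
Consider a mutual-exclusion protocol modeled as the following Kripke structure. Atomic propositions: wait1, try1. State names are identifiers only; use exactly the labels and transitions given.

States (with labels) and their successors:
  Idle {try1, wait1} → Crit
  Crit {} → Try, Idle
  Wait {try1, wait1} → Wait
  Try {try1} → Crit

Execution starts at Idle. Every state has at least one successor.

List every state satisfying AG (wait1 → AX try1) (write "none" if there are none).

States satisfying wait1 → AX try1: {Crit, Wait, Try}.
States satisfying AG (wait1 → AX try1): {Wait}.

{Wait}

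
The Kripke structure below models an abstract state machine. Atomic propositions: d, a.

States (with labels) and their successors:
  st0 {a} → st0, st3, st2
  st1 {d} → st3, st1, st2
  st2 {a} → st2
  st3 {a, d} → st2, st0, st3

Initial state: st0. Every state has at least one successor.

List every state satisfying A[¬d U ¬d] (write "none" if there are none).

{st0, st2}

States satisfying ¬d: {st0, st2}.
States satisfying A[¬d U ¬d]: {st0, st2}.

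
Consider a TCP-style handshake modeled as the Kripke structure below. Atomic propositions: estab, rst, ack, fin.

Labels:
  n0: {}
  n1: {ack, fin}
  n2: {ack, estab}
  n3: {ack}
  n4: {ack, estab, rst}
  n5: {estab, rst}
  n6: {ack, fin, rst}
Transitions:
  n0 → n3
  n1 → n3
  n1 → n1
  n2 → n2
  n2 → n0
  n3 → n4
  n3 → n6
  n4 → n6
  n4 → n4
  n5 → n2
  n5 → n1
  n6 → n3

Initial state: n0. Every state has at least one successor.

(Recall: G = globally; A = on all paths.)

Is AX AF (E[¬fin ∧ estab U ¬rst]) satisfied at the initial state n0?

Satisfied

States satisfying AF (E[¬fin ∧ estab U ¬rst]): {n0, n1, n2, n3, n5, n6}.
States satisfying AX AF (E[¬fin ∧ estab U ¬rst]): {n0, n1, n2, n5, n6}.
n0 ∈ Sat(AX AF (E[¬fin ∧ estab U ¬rst])).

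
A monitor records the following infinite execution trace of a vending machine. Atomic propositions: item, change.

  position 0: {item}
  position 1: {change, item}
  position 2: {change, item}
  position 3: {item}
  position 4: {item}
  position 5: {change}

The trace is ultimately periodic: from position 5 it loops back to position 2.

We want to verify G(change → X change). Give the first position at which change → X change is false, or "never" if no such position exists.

2

Check change → X change at each position in order: 0 ✓, 1 ✓.
At position 2 the labels are {change, item} and the next position 3 has {item}, so change → X change is false there. This is the first violation.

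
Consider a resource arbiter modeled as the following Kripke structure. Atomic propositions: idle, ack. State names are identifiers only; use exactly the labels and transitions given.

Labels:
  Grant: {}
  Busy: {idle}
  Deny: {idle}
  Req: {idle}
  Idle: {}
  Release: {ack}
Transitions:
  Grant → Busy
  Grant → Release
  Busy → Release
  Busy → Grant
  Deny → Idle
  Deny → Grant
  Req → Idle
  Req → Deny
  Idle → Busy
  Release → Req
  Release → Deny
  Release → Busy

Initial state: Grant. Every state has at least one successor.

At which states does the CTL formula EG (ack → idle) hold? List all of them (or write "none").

States satisfying ack → idle: {Grant, Busy, Deny, Req, Idle}.
States satisfying EG (ack → idle): {Grant, Busy, Deny, Req, Idle}.

{Grant, Busy, Deny, Req, Idle}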